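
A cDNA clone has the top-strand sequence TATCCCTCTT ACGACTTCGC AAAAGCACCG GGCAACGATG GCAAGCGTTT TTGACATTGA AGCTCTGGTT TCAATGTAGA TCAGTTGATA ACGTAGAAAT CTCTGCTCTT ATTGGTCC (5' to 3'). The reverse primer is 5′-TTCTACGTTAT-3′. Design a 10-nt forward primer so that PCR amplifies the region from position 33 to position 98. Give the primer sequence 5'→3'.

5'-CAACGATGGC-3'

The reverse primer's reverse complement ATAACGTAGAA matches the template at positions 88–98; the product starts at position 33.
The forward primer is identical to the top strand over positions 33–42: CAACGATGGC.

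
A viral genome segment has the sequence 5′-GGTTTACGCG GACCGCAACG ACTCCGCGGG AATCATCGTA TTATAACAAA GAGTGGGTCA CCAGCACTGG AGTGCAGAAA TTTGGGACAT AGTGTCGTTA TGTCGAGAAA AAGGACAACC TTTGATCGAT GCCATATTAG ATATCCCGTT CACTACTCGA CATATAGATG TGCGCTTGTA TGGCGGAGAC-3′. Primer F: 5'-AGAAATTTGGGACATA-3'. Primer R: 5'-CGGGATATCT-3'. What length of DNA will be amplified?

The forward primer matches the template at positions 76–91.
Reverse complement of the reverse primer: AGATATCCCG. This occurs on the top strand at positions 139–148.
Amplicon spans positions 76–148: 73 bp.

73 bp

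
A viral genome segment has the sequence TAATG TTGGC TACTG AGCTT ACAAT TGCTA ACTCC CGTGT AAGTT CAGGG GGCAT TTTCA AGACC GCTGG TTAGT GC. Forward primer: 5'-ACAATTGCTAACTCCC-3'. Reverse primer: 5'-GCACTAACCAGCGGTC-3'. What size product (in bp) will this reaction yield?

57 bp

Scanning the template, ACAATTGCTAACTCCC occurs at positions 21–36; this primer anneals to the bottom strand there with its 3' end pointing downstream.
Reverse complement of the reverse primer: GACCGCTGGTTAGTGC. This occurs on the top strand at positions 62–77.
The product runs from position 21 to position 77, so its length is 77 − 21 + 1 = 57 bp.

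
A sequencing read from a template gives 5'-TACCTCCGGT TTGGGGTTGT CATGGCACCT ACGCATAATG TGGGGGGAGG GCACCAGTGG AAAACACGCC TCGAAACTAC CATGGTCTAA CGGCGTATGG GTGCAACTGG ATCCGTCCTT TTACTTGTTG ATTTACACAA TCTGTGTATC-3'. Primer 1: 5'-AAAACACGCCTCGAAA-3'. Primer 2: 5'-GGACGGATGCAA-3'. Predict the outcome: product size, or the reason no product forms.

Primer 2 (GGACGGATGCAA) does not match the top strand, and its reverse complement TTGCATCCGTCC does not match either.
With no annealing site for primer 2, no amplification occurs.

No product — primer 2 has no binding site in the template.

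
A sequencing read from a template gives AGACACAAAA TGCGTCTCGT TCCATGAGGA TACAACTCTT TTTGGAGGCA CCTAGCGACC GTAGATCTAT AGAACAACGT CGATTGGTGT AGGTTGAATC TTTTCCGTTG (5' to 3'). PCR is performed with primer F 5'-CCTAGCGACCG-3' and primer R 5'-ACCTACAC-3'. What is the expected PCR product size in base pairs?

44 bp

The forward primer matches the template at positions 51–61.
Taking the reverse complement of ACCTACAC gives GTGTAGGT, found at positions 87–94 on the template; the primer anneals here to the top strand with its 3' end pointing upstream.
Amplicon spans positions 51–94: 44 bp.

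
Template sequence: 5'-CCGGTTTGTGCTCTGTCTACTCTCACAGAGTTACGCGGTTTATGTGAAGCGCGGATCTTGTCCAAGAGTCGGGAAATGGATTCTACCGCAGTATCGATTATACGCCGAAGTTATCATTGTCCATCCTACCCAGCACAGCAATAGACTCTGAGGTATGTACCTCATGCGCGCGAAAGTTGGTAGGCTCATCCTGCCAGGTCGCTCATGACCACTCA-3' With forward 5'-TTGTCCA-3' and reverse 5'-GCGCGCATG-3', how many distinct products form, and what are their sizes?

Two products: 114 bp, 55 bp

The forward primer TTGTCCA matches the top strand at positions 58–64, 117–123.
The reverse primer's reverse complement is CATGCGCGC, matching at positions 163–171.
Each forward site pairs with the reverse site to give a product ending at position 171: sizes 114, 55 bp.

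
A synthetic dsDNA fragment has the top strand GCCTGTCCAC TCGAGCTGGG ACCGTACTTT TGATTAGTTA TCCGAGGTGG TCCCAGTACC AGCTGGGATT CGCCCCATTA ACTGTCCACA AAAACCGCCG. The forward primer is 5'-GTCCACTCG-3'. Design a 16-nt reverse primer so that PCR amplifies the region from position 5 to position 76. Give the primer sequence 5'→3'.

The product's 3' end on the top strand is position 76.
The reverse primer anneals to the top strand over positions 61–76, i.e. to AGCTGGGATTCGCCCC.
Its sequence written 5'→3' is the reverse complement: GGGGCGAATCCCAGCT.

5'-GGGGCGAATCCCAGCT-3'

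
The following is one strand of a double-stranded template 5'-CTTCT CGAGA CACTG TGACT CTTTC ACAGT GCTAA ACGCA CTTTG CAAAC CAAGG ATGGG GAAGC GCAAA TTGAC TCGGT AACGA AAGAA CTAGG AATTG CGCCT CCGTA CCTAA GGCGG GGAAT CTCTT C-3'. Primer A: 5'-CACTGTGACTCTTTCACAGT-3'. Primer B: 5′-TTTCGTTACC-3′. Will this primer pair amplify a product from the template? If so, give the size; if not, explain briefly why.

Yes — a 77 bp product.

Primer A (CACTGTGACTCTTTCACAGT) matches the top strand at positions 11–30; it acts as a forward primer.
Primer B's reverse complement is GGTAACGAAA, matching the top strand at positions 78–87; it acts as a reverse primer.
The 3' ends face each other across positions 11–87, giving a 77 bp product.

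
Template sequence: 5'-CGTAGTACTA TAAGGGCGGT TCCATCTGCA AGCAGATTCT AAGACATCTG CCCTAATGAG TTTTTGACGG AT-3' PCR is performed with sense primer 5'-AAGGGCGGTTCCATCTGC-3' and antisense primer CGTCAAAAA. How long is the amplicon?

58 bp

The forward primer matches the template at positions 12–29.
The reverse primer's reverse complement is TTTTTGACG, which matches the template at positions 61–69.
The product runs from position 12 to position 69, so its length is 69 − 12 + 1 = 58 bp.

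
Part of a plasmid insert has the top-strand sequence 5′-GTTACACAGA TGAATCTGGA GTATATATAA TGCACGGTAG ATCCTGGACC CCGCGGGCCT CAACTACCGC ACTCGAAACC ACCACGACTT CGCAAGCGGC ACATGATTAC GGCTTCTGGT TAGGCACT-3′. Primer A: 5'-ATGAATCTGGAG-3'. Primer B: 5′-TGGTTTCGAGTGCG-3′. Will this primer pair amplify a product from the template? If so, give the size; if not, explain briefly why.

Primer A (ATGAATCTGGAG) matches the top strand at positions 10–21; it acts as a forward primer.
Primer B's reverse complement is CGCACTCGAAACCA, matching the top strand at positions 68–81; it acts as a reverse primer.
The 3' ends face each other across positions 10–81, giving a 72 bp product.

Yes — a 72 bp product.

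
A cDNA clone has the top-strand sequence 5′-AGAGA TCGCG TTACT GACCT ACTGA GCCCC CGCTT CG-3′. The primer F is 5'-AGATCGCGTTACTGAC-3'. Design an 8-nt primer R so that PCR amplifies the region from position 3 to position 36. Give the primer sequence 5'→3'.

The product's 3' end on the top strand is position 36.
The reverse primer anneals to the top strand over positions 29–36, i.e. to CCCGCTTC.
Its sequence written 5'→3' is the reverse complement: GAAGCGGG.

5'-GAAGCGGG-3'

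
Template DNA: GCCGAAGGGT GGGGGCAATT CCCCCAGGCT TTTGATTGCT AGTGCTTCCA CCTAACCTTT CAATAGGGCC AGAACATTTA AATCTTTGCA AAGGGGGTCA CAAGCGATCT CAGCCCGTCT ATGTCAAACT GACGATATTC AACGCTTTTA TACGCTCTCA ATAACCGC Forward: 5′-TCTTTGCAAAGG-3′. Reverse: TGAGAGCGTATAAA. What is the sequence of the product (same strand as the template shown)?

The forward primer matches the template at positions 83–94.
Taking the reverse complement of TGAGAGCGTATAAA gives TTTATACGCTCTCA, found at positions 147–160 on the template; the primer anneals here to the top strand with its 3' end pointing upstream.
The product is the template from position 83 through 160 (78 bp).

5'-TCTTTGCAAAGGGGGTCACAAGCGATCTCAGCCCGTCTATGTCAAACTGACGATATTCAACGCTTTTATACGCTCTCA-3'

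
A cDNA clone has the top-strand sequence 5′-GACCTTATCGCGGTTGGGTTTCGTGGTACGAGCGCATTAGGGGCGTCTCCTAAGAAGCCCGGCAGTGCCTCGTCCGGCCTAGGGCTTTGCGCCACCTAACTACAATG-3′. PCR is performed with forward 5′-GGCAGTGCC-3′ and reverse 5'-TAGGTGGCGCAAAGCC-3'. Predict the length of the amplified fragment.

38 bp

Scanning the template, GGCAGTGCC occurs at positions 61–69; this primer anneals to the bottom strand there with its 3' end pointing downstream.
The reverse primer's reverse complement is GGCTTTGCGCCACCTA, which matches the template at positions 83–98.
Product length = (reverse-primer end) − (forward-primer start) + 1 = 98 − 61 + 1 = 38 bp.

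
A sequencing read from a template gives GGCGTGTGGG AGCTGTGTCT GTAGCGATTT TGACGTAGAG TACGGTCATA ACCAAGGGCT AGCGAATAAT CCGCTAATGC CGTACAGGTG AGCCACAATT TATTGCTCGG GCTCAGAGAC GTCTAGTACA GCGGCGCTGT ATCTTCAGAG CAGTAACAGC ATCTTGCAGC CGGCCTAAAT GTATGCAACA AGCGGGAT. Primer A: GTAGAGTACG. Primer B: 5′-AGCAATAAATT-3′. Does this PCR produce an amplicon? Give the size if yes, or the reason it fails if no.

Yes — a 73 bp product.

Primer A (GTAGAGTACG) matches the top strand at positions 35–44; it acts as a forward primer.
Primer B's reverse complement is AATTTATTGCT, matching the top strand at positions 97–107; it acts as a reverse primer.
The 3' ends face each other across positions 35–107, giving a 73 bp product.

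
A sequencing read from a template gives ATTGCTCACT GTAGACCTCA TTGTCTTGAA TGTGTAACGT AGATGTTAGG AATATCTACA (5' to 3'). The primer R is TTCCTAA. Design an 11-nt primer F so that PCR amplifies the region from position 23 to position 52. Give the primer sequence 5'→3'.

5'-GTCTTGAATGT-3'

The reverse primer's reverse complement TTAGGAA matches the template at positions 46–52; the product starts at position 23.
The forward primer is identical to the top strand over positions 23–33: GTCTTGAATGT.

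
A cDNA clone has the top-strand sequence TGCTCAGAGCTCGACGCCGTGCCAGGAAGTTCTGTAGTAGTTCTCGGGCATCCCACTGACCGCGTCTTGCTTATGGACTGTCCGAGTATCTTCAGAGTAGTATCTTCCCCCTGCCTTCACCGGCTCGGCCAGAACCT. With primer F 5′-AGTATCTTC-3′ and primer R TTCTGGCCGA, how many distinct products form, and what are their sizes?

The forward primer AGTATCTTC matches the top strand at positions 85–93, 99–107.
The reverse primer's reverse complement is TCGGCCAGAA, matching at positions 125–134.
Each forward site pairs with the reverse site to give a product ending at position 134: sizes 50, 36 bp.

Two products: 50 bp, 36 bp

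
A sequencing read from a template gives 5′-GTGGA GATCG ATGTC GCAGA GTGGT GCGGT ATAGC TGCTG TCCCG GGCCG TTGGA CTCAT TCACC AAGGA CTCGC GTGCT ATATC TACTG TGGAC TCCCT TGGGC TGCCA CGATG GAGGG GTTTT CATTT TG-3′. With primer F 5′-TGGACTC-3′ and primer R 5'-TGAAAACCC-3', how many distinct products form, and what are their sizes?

Two products: 76 bp, 37 bp

The forward primer TGGACTC matches the top strand at positions 52–58, 91–97.
The reverse primer's reverse complement is GGGTTTTCA, matching at positions 119–127.
Each forward site pairs with the reverse site to give a product ending at position 127: sizes 76, 37 bp.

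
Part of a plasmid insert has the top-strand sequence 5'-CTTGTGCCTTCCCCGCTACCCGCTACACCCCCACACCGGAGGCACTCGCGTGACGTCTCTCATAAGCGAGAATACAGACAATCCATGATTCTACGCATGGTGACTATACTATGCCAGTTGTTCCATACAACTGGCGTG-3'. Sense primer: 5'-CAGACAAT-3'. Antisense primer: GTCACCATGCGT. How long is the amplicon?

Scanning the template, CAGACAAT occurs at positions 75–82; this primer anneals to the bottom strand there with its 3' end pointing downstream.
Taking the reverse complement of GTCACCATGCGT gives ACGCATGGTGAC, found at positions 93–104 on the template; the primer anneals here to the top strand with its 3' end pointing upstream.
The product runs from position 75 to position 104, so its length is 104 − 75 + 1 = 30 bp.

30 bp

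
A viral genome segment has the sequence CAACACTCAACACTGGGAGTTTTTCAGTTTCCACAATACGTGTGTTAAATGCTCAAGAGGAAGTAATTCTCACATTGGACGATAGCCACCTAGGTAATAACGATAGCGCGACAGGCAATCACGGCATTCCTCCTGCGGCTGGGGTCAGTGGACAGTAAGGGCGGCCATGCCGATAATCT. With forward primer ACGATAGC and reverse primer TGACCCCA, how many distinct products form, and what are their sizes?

Two products: 69 bp, 48 bp

The forward primer ACGATAGC matches the top strand at positions 79–86, 100–107.
The reverse primer's reverse complement is TGGGGTCA, matching at positions 140–147.
Each forward site pairs with the reverse site to give a product ending at position 147: sizes 69, 48 bp.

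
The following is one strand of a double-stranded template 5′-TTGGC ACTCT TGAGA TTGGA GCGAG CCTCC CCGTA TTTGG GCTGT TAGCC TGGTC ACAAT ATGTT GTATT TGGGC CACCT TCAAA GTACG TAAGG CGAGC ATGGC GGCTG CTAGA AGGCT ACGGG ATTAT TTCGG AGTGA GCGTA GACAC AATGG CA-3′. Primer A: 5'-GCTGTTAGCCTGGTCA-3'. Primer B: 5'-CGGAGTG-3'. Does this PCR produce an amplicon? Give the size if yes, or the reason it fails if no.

Primer A (GCTGTTAGCCTGGTCA) matches the top strand at positions 41–56 (3' end points downstream).
Primer B (CGGAGTG) also matches the top strand directly, at positions 133–139 — its reverse complement CACTCCG is not present.
Both primers anneal to the bottom strand with 3' ends pointing the same way, so neither can prime synthesis back toward the other.

No product — both primers anneal to the same strand and extend in the same direction.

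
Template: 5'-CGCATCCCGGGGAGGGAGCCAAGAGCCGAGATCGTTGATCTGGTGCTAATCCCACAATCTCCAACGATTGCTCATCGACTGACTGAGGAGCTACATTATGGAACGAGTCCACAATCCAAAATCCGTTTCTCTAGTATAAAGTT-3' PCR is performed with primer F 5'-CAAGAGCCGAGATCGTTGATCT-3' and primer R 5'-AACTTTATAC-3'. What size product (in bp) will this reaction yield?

124 bp

The forward primer matches the template at positions 20–41.
Taking the reverse complement of AACTTTATAC gives GTATAAAGTT, found at positions 134–143 on the template; the primer anneals here to the top strand with its 3' end pointing upstream.
Amplicon spans positions 20–143: 124 bp.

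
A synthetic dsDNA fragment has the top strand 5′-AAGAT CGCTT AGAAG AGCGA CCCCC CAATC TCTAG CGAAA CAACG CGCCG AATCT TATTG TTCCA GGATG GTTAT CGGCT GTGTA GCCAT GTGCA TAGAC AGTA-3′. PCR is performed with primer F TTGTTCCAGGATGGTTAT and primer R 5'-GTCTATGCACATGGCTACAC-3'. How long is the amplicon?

Scanning the template, TTGTTCCAGGATGGTTAT occurs at positions 58–75; this primer anneals to the bottom strand there with its 3' end pointing downstream.
Taking the reverse complement of GTCTATGCACATGGCTACAC gives GTGTAGCCATGTGCATAGAC, found at positions 81–100 on the template; the primer anneals here to the top strand with its 3' end pointing upstream.
Amplicon spans positions 58–100: 43 bp.

43 bp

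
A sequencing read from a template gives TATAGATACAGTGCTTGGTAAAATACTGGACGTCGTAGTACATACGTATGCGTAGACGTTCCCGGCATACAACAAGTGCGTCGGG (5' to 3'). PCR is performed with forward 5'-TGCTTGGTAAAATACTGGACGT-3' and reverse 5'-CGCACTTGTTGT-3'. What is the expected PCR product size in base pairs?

69 bp

Scanning the template, TGCTTGGTAAAATACTGGACGT occurs at positions 12–33; this primer anneals to the bottom strand there with its 3' end pointing downstream.
The reverse primer's reverse complement is ACAACAAGTGCG, which matches the template at positions 69–80.
The product runs from position 12 to position 80, so its length is 80 − 12 + 1 = 69 bp.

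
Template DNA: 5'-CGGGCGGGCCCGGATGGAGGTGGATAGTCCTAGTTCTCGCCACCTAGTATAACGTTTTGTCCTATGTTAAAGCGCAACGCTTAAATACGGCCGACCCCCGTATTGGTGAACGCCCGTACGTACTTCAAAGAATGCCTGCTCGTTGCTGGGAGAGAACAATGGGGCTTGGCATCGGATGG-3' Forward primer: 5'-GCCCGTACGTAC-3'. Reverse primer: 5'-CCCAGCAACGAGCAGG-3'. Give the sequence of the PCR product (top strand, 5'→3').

5'-GCCCGTACGTACTTCAAAGAATGCCTGCTCGTTGCTGGG-3'

The forward primer matches the template at positions 112–123.
Reverse complement of the reverse primer: CCTGCTCGTTGCTGGG. This occurs on the top strand at positions 135–150.
The product is the template from position 112 through 150 (39 bp).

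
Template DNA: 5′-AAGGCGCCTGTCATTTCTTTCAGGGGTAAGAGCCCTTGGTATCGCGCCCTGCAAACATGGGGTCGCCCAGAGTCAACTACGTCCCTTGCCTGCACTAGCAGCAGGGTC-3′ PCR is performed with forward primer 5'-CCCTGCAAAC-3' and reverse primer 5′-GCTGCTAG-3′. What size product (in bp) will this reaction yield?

Scanning the template, CCCTGCAAAC occurs at positions 47–56; this primer anneals to the bottom strand there with its 3' end pointing downstream.
Reverse complement of the reverse primer: CTAGCAGC. This occurs on the top strand at positions 95–102.
The product runs from position 47 to position 102, so its length is 102 − 47 + 1 = 56 bp.

56 bp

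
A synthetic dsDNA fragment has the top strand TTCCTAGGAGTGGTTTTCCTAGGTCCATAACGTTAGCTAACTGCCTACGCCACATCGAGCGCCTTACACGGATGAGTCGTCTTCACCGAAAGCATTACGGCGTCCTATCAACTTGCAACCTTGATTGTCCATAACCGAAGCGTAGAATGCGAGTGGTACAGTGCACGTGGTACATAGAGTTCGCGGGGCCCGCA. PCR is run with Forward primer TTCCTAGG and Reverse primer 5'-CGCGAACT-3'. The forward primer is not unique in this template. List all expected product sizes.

The forward primer TTCCTAGG matches the top strand at positions 1–8, 16–23.
The reverse primer's reverse complement is AGTTCGCG, matching at positions 178–185.
Each forward site pairs with the reverse site to give a product ending at position 185: sizes 185, 170 bp.

185 bp, 170 bp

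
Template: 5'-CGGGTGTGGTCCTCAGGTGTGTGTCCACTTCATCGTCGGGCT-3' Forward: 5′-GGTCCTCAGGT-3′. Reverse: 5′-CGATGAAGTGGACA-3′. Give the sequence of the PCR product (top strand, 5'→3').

Scanning the template, GGTCCTCAGGT occurs at positions 8–18; this primer anneals to the bottom strand there with its 3' end pointing downstream.
Taking the reverse complement of CGATGAAGTGGACA gives TGTCCACTTCATCG, found at positions 22–35 on the template; the primer anneals here to the top strand with its 3' end pointing upstream.
The product is the template from position 8 through 35 (28 bp).

5'-GGTCCTCAGGTGTGTGTCCACTTCATCG-3'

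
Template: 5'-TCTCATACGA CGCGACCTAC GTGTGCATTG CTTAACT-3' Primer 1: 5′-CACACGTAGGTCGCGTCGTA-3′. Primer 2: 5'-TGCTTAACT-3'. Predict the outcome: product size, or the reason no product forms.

Primer 1 (CACACGTAGGTCGCGTCGTA) has reverse complement TACGACGCGACCTACGTGTG, which matches the top strand at positions 6–25; primer 1 anneals to the top strand there with its 3' end pointing upstream toward position 6.
Primer 2 (TGCTTAACT) matches the top strand directly at positions 29–37; it anneals to the bottom strand with its 3' end pointing downstream toward position 37.
The 3' ends diverge (primer 1 extends toward position 1, primer 2 toward position 37), so the primers never converge on a shared product.

No product — the primers' 3' ends point away from each other.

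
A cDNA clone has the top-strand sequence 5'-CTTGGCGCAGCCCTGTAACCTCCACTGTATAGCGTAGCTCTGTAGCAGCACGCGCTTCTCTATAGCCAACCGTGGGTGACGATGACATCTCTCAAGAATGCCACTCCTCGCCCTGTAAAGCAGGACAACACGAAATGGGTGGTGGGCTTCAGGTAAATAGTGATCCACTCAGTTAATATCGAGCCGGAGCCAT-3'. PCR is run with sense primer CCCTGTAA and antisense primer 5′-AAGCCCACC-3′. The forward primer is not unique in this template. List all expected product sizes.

The forward primer CCCTGTAA matches the top strand at positions 11–18, 111–118.
The reverse primer's reverse complement is GGTGGGCTT, matching at positions 141–149.
Each forward site pairs with the reverse site to give a product ending at position 149: sizes 139, 39 bp.

139 bp, 39 bp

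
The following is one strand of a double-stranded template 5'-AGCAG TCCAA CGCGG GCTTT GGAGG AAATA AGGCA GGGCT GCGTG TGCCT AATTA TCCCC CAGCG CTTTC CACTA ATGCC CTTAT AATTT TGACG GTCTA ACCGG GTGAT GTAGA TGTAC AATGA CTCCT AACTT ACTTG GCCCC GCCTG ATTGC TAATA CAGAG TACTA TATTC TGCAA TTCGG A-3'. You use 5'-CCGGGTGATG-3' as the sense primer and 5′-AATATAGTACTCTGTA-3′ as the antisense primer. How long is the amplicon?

73 bp

The forward primer matches the template at positions 102–111.
The reverse primer's reverse complement is TACAGAGTACTATATT, which matches the template at positions 159–174.
The product runs from position 102 to position 174, so its length is 174 − 102 + 1 = 73 bp.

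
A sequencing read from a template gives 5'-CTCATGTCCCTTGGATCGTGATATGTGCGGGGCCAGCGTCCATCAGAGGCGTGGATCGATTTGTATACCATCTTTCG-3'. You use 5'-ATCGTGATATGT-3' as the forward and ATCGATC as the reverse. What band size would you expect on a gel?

46 bp

The forward primer matches the template at positions 15–26.
Taking the reverse complement of ATCGATC gives GATCGAT, found at positions 54–60 on the template; the primer anneals here to the top strand with its 3' end pointing upstream.
Product length = (reverse-primer end) − (forward-primer start) + 1 = 60 − 15 + 1 = 46 bp.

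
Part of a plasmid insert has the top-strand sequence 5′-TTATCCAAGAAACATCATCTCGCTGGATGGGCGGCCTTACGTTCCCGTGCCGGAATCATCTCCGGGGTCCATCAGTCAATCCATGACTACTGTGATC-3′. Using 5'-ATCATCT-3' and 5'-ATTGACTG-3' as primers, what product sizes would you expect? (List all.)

The forward primer ATCATCT matches the top strand at positions 14–20, 55–61.
The reverse primer's reverse complement is CAGTCAAT, matching at positions 73–80.
Each forward site pairs with the reverse site to give a product ending at position 80: sizes 67, 26 bp.

67 bp, 26 bp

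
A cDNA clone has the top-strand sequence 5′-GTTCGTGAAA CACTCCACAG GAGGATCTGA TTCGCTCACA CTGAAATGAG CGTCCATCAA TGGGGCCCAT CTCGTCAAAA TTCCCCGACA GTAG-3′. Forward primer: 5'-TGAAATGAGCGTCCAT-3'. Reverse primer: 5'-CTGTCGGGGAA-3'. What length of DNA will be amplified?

Forward primer TGAAATGAGCGTCCAT is found on the top strand at positions 42–57.
Reverse complement of the reverse primer: TTCCCCGACAG. This occurs on the top strand at positions 81–91.
Amplicon spans positions 42–91: 50 bp.

50 bp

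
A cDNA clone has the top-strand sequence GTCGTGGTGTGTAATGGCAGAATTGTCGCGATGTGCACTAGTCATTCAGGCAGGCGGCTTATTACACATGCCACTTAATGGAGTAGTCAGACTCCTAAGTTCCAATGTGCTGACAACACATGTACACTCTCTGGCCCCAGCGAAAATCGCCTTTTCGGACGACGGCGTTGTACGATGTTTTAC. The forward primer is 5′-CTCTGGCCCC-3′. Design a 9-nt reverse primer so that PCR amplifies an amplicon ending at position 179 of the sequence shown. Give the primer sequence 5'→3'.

5'-AACATCGTA-3'

The forward primer binds at positions 129–138; the product's 3' end on the top strand is position 179.
The reverse primer anneals to the top strand over positions 171–179, i.e. to TACGATGTT.
Its sequence written 5'→3' is the reverse complement: AACATCGTA.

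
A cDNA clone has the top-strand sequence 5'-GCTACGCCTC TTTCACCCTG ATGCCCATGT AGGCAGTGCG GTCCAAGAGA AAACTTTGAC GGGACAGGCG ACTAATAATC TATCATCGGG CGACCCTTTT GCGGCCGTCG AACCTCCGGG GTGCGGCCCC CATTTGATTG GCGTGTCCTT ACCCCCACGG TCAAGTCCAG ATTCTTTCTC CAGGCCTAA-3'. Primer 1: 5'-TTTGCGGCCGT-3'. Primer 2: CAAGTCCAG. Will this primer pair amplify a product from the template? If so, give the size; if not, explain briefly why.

Primer 1 (TTTGCGGCCGT) matches the top strand at positions 98–108 (3' end points downstream).
Primer 2 (CAAGTCCAG) also matches the top strand directly, at positions 162–170 — its reverse complement CTGGACTTG is not present.
Both primers anneal to the bottom strand with 3' ends pointing the same way, so neither can prime synthesis back toward the other.

No product — both primers anneal to the same strand and extend in the same direction.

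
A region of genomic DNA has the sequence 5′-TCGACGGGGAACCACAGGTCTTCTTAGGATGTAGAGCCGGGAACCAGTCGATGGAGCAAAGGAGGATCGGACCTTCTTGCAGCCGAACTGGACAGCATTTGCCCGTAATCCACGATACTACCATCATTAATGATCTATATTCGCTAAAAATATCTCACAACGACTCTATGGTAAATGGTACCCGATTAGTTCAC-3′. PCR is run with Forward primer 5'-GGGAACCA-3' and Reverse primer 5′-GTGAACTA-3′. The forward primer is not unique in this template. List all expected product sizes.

The forward primer GGGAACCA matches the top strand at positions 7–14, 39–46.
The reverse primer's reverse complement is TAGTTCAC, matching at positions 187–194.
Each forward site pairs with the reverse site to give a product ending at position 194: sizes 188, 156 bp.

188 bp, 156 bp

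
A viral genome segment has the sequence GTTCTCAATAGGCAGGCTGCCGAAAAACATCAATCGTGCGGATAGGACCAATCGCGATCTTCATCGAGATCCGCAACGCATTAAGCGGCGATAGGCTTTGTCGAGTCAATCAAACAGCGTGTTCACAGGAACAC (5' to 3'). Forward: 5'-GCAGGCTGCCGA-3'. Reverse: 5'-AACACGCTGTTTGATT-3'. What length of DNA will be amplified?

112 bp

Scanning the template, GCAGGCTGCCGA occurs at positions 12–23; this primer anneals to the bottom strand there with its 3' end pointing downstream.
Reverse complement of the reverse primer: AATCAAACAGCGTGTT. This occurs on the top strand at positions 108–123.
The product runs from position 12 to position 123, so its length is 123 − 12 + 1 = 112 bp.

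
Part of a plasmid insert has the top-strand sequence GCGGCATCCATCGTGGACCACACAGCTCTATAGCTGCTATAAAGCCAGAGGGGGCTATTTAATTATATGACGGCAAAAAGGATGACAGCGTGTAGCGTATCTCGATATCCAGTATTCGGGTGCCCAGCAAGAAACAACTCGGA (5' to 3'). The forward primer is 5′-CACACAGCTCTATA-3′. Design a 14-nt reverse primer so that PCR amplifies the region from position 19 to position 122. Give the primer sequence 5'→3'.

5'-CACCCGAATACTGG-3'

The product's 3' end on the top strand is position 122.
The reverse primer anneals to the top strand over positions 109–122, i.e. to CCAGTATTCGGGTG.
Its sequence written 5'→3' is the reverse complement: CACCCGAATACTGG.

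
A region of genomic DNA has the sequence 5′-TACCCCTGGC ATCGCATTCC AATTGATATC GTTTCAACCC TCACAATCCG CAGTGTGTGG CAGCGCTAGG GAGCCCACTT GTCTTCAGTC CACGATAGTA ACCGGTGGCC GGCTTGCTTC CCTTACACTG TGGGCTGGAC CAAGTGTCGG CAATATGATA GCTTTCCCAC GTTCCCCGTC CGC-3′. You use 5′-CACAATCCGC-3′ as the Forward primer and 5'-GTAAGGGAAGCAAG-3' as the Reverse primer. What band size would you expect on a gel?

85 bp

Scanning the template, CACAATCCGC occurs at positions 42–51; this primer anneals to the bottom strand there with its 3' end pointing downstream.
Taking the reverse complement of GTAAGGGAAGCAAG gives CTTGCTTCCCTTAC, found at positions 113–126 on the template; the primer anneals here to the top strand with its 3' end pointing upstream.
Amplicon spans positions 42–126: 85 bp.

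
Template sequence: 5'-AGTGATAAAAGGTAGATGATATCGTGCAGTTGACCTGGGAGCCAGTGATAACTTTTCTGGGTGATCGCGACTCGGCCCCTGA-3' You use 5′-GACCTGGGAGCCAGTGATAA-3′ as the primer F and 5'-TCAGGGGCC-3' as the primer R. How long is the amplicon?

51 bp

The forward primer matches the template at positions 32–51.
Taking the reverse complement of TCAGGGGCC gives GGCCCCTGA, found at positions 74–82 on the template; the primer anneals here to the top strand with its 3' end pointing upstream.
The product runs from position 32 to position 82, so its length is 82 − 32 + 1 = 51 bp.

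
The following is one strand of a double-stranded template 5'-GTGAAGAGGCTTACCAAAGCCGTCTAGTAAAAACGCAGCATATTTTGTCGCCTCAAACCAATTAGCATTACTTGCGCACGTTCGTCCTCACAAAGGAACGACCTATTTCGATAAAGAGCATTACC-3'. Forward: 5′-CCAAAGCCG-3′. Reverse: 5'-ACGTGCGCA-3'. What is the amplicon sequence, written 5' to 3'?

Forward primer CCAAAGCCG is found on the top strand at positions 14–22.
The reverse primer's reverse complement is TGCGCACGT, which matches the template at positions 73–81.
The product is the template from position 14 through 81 (68 bp).

5'-CCAAAGCCGTCTAGTAAAAACGCAGCATATTTTGTCGCCTCAAACCAATTAGCATTACTTGCGCACGT-3'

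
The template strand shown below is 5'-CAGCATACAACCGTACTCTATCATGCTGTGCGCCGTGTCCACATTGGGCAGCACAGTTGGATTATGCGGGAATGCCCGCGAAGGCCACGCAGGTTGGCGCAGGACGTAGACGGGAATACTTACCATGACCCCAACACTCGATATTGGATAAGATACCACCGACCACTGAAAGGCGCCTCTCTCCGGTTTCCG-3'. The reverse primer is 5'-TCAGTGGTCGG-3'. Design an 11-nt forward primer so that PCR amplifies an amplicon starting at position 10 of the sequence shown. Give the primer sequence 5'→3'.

5'-ACCGTACTCTA-3'

The reverse primer's reverse complement CCGACCACTGA matches the template at positions 159–169; the product starts at position 10.
The forward primer is identical to the top strand over positions 10–20: ACCGTACTCTA.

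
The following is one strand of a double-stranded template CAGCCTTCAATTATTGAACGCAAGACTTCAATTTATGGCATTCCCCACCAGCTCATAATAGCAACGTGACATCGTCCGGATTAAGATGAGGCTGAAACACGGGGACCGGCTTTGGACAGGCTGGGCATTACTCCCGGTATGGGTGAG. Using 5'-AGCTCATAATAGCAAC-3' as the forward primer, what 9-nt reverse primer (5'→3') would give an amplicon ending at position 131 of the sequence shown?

The forward primer binds at positions 50–65; the product's 3' end on the top strand is position 131.
The reverse primer anneals to the top strand over positions 123–131, i.e. to GGGCATTAC.
Its sequence written 5'→3' is the reverse complement: GTAATGCCC.

5'-GTAATGCCC-3'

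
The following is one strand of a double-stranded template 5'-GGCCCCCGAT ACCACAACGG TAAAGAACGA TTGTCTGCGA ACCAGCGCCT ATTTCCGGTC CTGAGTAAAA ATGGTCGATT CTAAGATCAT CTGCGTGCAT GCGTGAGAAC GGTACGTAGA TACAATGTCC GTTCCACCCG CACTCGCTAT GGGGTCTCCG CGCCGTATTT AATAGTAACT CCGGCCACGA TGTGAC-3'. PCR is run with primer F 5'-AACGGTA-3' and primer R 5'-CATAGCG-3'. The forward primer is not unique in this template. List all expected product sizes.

136 bp, 44 bp

The forward primer AACGGTA matches the top strand at positions 16–22, 108–114.
The reverse primer's reverse complement is CGCTATG, matching at positions 145–151.
Each forward site pairs with the reverse site to give a product ending at position 151: sizes 136, 44 bp.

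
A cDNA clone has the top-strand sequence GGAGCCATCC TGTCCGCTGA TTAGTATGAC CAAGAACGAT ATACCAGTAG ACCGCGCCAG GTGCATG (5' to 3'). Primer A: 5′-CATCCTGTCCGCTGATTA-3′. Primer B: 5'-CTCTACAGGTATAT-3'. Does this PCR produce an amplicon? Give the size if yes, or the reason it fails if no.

No product — primer B has no binding site in the template.

Primer B (CTCTACAGGTATAT) does not match the top strand, and its reverse complement ATATACCTGTAGAG does not match either.
With no annealing site for primer B, no amplification occurs.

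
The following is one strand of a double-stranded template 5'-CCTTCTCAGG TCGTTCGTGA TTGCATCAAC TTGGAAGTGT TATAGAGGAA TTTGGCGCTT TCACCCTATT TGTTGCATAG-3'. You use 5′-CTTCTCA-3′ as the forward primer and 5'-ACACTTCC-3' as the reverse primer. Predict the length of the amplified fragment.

The forward primer matches the template at positions 2–8.
Taking the reverse complement of ACACTTCC gives GGAAGTGT, found at positions 33–40 on the template; the primer anneals here to the top strand with its 3' end pointing upstream.
Amplicon spans positions 2–40: 39 bp.

39 bp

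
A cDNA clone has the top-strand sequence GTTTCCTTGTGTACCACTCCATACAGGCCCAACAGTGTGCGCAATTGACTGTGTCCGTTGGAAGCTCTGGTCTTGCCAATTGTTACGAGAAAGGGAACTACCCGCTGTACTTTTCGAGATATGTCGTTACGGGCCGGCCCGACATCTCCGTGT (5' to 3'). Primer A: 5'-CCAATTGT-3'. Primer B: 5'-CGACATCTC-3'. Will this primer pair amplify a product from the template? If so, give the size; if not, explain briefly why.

No product — both primers anneal to the same strand and extend in the same direction.

Primer A (CCAATTGT) matches the top strand at positions 76–83 (3' end points downstream).
Primer B (CGACATCTC) also matches the top strand directly, at positions 140–148 — its reverse complement GAGATGTCG is not present.
Both primers anneal to the bottom strand with 3' ends pointing the same way, so neither can prime synthesis back toward the other.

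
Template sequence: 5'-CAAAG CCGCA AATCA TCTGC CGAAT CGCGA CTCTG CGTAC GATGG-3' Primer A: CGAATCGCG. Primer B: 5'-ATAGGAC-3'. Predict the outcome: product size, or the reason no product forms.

No product — primer B has no binding site in the template.

Primer B (ATAGGAC) does not match the top strand, and its reverse complement GTCCTAT does not match either.
With no annealing site for primer B, no amplification occurs.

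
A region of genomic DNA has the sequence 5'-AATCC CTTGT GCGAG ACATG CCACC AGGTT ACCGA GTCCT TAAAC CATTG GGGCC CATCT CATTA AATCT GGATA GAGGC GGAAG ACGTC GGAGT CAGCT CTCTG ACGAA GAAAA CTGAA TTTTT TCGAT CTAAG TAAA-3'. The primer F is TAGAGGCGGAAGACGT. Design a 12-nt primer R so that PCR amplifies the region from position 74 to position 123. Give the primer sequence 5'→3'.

The product's 3' end on the top strand is position 123.
The reverse primer anneals to the top strand over positions 112–123, i.e. to AAAACTGAATTT.
Its sequence written 5'→3' is the reverse complement: AAATTCAGTTTT.

5'-AAATTCAGTTTT-3'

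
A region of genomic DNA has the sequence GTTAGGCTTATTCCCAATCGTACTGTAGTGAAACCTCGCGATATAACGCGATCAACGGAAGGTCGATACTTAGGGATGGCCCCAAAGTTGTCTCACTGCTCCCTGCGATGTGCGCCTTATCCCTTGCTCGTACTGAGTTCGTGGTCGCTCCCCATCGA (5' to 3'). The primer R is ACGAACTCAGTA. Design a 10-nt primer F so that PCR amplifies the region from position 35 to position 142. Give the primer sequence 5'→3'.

The reverse primer's reverse complement TACTGAGTTCGT matches the template at positions 131–142; the product starts at position 35.
The forward primer is identical to the top strand over positions 35–44: CTCGCGATAT.

5'-CTCGCGATAT-3'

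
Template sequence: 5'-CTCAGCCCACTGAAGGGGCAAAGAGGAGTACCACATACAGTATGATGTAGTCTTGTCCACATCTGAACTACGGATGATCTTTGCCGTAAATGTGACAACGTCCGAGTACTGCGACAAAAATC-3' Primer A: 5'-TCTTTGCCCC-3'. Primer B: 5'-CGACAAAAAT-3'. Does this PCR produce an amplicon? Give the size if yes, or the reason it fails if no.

No product — the primers' 3' ends point away from each other.

Primer A (TCTTTGCCCC) has reverse complement GGGGCAAAGA, which matches the top strand at positions 15–24; primer A anneals to the top strand there with its 3' end pointing upstream toward position 15.
Primer B (CGACAAAAAT) matches the top strand directly at positions 112–121; it anneals to the bottom strand with its 3' end pointing downstream toward position 121.
The 3' ends diverge (primer A extends toward position 1, primer B toward position 122), so the primers never converge on a shared product.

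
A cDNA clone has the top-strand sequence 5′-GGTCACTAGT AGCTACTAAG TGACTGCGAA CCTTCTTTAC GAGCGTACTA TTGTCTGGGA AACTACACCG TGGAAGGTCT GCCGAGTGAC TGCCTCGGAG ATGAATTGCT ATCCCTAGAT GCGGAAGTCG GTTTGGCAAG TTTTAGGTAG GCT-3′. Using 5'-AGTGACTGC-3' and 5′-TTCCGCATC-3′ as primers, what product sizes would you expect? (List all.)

108 bp, 42 bp

The forward primer AGTGACTGC matches the top strand at positions 19–27, 85–93.
The reverse primer's reverse complement is GATGCGGAA, matching at positions 118–126.
Each forward site pairs with the reverse site to give a product ending at position 126: sizes 108, 42 bp.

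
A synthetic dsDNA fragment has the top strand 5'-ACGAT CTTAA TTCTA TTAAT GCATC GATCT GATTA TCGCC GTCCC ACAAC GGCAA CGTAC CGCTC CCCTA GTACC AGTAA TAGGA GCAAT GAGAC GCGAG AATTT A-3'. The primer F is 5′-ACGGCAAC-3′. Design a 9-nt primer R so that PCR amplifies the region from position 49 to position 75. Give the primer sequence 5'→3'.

5'-GGTACTAGG-3'

The product's 3' end on the top strand is position 75.
The reverse primer anneals to the top strand over positions 67–75, i.e. to CCTAGTACC.
Its sequence written 5'→3' is the reverse complement: GGTACTAGG.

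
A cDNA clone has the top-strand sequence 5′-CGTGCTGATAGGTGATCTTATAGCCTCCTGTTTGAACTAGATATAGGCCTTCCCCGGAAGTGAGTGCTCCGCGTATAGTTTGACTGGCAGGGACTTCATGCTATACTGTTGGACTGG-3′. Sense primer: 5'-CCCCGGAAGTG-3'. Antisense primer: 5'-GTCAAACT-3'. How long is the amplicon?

33 bp

Scanning the template, CCCCGGAAGTG occurs at positions 52–62; this primer anneals to the bottom strand there with its 3' end pointing downstream.
The reverse primer's reverse complement is AGTTTGAC, which matches the template at positions 77–84.
Product length = (reverse-primer end) − (forward-primer start) + 1 = 84 − 52 + 1 = 33 bp.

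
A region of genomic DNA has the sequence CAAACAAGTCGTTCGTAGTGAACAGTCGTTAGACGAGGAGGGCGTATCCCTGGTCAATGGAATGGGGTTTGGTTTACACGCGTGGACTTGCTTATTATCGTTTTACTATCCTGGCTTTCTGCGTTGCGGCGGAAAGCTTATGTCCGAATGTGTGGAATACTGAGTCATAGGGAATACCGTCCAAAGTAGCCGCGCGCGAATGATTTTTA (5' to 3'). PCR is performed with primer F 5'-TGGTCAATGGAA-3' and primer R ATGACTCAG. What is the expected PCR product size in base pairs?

118 bp

Forward primer TGGTCAATGGAA is found on the top strand at positions 51–62.
Reverse complement of the reverse primer: CTGAGTCAT. This occurs on the top strand at positions 160–168.
The product runs from position 51 to position 168, so its length is 168 − 51 + 1 = 118 bp.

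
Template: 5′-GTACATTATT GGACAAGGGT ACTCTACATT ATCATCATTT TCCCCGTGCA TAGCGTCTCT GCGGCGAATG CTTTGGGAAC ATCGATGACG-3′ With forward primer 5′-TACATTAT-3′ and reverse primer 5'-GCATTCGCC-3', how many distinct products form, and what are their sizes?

The forward primer TACATTAT matches the top strand at positions 2–9, 25–32.
The reverse primer's reverse complement is GGCGAATGC, matching at positions 63–71.
Each forward site pairs with the reverse site to give a product ending at position 71: sizes 70, 47 bp.

Two products: 70 bp, 47 bp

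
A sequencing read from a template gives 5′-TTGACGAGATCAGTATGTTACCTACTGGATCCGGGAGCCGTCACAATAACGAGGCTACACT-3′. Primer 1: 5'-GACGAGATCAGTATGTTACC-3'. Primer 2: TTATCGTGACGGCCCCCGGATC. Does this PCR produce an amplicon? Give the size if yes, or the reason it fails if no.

No product — primer 2 has no binding site in the template.

Primer 2 (TTATCGTGACGGCCCCCGGATC) does not match the top strand, and its reverse complement GATCCGGGGGCCGTCACGATAA does not match either.
With no annealing site for primer 2, no amplification occurs.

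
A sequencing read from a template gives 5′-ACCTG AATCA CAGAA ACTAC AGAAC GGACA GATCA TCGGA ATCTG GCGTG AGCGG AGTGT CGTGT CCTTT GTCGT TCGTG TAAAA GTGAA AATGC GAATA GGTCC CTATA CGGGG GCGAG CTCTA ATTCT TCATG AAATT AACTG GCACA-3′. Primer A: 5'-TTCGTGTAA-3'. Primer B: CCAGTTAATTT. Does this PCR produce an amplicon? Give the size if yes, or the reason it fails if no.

Primer A (TTCGTGTAA) matches the top strand at positions 75–83; it acts as a forward primer.
Primer B's reverse complement is AAATTAACTGG, matching the top strand at positions 136–146; it acts as a reverse primer.
The 3' ends face each other across positions 75–146, giving a 72 bp product.

Yes — a 72 bp product.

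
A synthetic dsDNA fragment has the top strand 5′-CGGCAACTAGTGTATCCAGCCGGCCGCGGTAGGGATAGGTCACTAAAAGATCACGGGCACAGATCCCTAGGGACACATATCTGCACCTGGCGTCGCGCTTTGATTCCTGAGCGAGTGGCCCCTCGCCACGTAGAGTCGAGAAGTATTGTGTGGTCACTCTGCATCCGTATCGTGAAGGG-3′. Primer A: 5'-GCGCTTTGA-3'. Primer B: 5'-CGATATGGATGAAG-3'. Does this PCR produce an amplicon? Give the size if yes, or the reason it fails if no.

No product — primer B has no binding site in the template.

Primer B (CGATATGGATGAAG) does not match the top strand, and its reverse complement CTTCATCCATATCG does not match either.
With no annealing site for primer B, no amplification occurs.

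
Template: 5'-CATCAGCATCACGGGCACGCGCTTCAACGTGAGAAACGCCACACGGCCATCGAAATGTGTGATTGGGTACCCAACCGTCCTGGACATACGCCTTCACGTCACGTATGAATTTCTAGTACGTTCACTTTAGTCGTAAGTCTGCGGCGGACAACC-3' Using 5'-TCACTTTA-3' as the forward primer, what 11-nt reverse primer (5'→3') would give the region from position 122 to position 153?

5'-GGTTGTCCGCC-3'

The product's 3' end on the top strand is position 153.
The reverse primer anneals to the top strand over positions 143–153, i.e. to GGCGGACAACC.
Its sequence written 5'→3' is the reverse complement: GGTTGTCCGCC.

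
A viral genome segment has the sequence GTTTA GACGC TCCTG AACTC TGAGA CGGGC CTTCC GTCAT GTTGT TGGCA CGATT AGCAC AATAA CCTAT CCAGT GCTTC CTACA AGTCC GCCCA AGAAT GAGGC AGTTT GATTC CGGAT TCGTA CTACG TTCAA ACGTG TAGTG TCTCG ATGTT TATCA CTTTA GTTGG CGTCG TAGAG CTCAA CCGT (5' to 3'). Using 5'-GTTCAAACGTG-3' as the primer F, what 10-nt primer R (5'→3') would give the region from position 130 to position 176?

The product's 3' end on the top strand is position 176.
The reverse primer anneals to the top strand over positions 167–176, i.e. to TTGGCGTCGT.
Its sequence written 5'→3' is the reverse complement: ACGACGCCAA.

5'-ACGACGCCAA-3'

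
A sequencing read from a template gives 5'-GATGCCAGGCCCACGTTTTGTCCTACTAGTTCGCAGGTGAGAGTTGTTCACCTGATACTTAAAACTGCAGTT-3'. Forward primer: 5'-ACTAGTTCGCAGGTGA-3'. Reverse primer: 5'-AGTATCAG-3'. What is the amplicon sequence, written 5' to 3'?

5'-ACTAGTTCGCAGGTGAGAGTTGTTCACCTGATACT-3'

Scanning the template, ACTAGTTCGCAGGTGA occurs at positions 25–40; this primer anneals to the bottom strand there with its 3' end pointing downstream.
Reverse complement of the reverse primer: CTGATACT. This occurs on the top strand at positions 52–59.
The product is the template from position 25 through 59 (35 bp).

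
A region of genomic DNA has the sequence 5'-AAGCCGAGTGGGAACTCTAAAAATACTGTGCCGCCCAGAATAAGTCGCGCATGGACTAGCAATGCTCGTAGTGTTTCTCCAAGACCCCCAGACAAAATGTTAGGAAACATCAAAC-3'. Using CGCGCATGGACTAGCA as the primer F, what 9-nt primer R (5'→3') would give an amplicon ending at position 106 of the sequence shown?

5'-TTCCTAACA-3'

The forward primer binds at positions 46–61; the product's 3' end on the top strand is position 106.
The reverse primer anneals to the top strand over positions 98–106, i.e. to TGTTAGGAA.
Its sequence written 5'→3' is the reverse complement: TTCCTAACA.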